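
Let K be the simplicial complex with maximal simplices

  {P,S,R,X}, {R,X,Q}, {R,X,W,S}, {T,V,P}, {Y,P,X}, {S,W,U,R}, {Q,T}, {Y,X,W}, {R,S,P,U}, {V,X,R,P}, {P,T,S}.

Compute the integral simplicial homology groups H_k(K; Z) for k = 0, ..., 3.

We work with the vertex ordering P < Q < R < S < T < U < V < W < X < Y. The simplices of K, each written with vertices in increasing order, are:

  0-simplices (10): P, Q, R, S, T, U, V, W, X, Y
  1-simplices (25): PR, PS, PT, PU, PV, PX, PY, QR, QT, QX, RS, RU, RV, RW, RX, ST, SU, SW, SX, TV, UW, VX, WX, WY, XY
  2-simplices (20): PRS, PRU, PRV, PRX, PST, PSU, PSX, PTV, PVX, PXY, QRX, RSU, RSW, RSX, RUW, RVX, RWX, SUW, SWX, WXY
  3-simplices (5): PRSU, PRSX, PRVX, RSUW, RSWX

so the chain groups are C_0 ≅ Z^10, C_1 ≅ Z^25, C_2 ≅ Z^20, C_3 ≅ Z^5.

The boundary map ∂_1: C_1 → C_0 maps an edge to its endpoints' difference, ∂[p,q] = q − p. For instance
  ∂QT = T − Q.
The resulting 10×25 matrix has rank 9, and its Smith normal form has invariant factors (1,1,1,1,1,1,1,1,1).

The boundary map ∂_2: C_2 → C_1 sends each 2-simplex [p,q,r] to [q,r] − [p,r] + [p,q]. For instance
  ∂WXY = XY − WY + WX,
  ∂SWX = WX − SX + SW.
This gives a 25×20 integer matrix of rank 15; reducing to Smith normal form yields diagonal entries (1,1,1,1,1,1,1,1,1,1,1,1,1,1,1).

∂_3: C_3 → C_2 sends each 3-simplex σ to the alternating sum Σ_i (−1)^i (σ with its i-th vertex removed). For instance
  ∂PRSU = RSU − PSU + PRU − PRS,
  ∂RSWX = SWX − RWX + RSX − RSW.
The 20×5 boundary matrix has rank 5 and Smith normal form diag(1,1,1,1,1).

From H_k ≅ ker(∂_k) / im(∂_{k+1}) we obtain:

  H_0: rank C_0 − rank ∂_1 = 10 − 9 = 1, and the invariant factors of ∂_1 are all 1, so H_0 ≅ Z.
  H_1: rank ker ∂_1 − rank ∂_2 = (25 − 9) − 15 = 1, and the invariant factors of ∂_2 are all 1, so H_1 ≅ Z.
  H_2: rank ker ∂_2 − rank ∂_3 = (20 − 15) − 5 = 0, and the invariant factors of ∂_3 are all 1, so H_2 ≅ 0.
  H_3: rank ker ∂_3 − rank ∂_4 = (5 − 5) − 0 = 0, and there is no ∂_4, so H_3 ≅ 0.

H_0 ≅ Z,  H_1 ≅ Z,  H_2 = 0,  H_3 = 0.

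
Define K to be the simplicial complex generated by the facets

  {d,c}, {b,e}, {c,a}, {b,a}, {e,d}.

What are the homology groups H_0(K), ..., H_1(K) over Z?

Order the vertices as a < b < c < d < e. Listing each simplex with vertices in this order, K has dimension 1 with simplices:

  0-simplices (5): a, b, c, d, e
  1-simplices (5): ab, ac, be, cd, de

so the chain groups are C_0 ≅ Z^5, C_1 ≅ Z^5.

The boundary map ∂_1: C_1 → C_0 maps an edge to its endpoints' difference, ∂[p,q] = q − p. For instance
  ∂ac = c − a.
The resulting 5×5 matrix has rank 4, and its Smith normal form has invariant factors (1,1,1,1).

Computing H_k = (kernel of ∂_k) / (image of ∂_{k+1}):

  H_0: rank C_0 − rank ∂_1 = 5 − 4 = 1, and the invariant factors of ∂_1 are all 1, so H_0 = Z.
  H_1: rank ker ∂_1 − rank ∂_2 = (5 − 4) − 0 = 1, and there is no ∂_2, so H_1 = Z.

(K is a triangulation of the circle S^1.)

H_0 = Z,  H_1 = Z.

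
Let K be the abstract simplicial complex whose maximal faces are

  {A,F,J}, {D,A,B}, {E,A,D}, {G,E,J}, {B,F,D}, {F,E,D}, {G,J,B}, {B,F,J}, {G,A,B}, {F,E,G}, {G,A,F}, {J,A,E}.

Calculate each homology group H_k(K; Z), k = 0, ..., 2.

Take the total order A < B < D < E < F < G < J on the vertex set. Then K (dimension 2) consists of the simplices:

  0-simplices (7): A, B, D, E, F, G, J
  1-simplices (18): AB, AD, AE, AF, AG, AJ, BD, BF, BG, BJ, DE, DF, EF, EG, EJ, FG, FJ, GJ
  2-simplices (12): ABD, ABG, ADE, AEJ, AFG, AFJ, BDF, BFJ, BGJ, DEF, EFG, EGJ

so the chain groups are C_0 ≅ Z^7, C_1 ≅ Z^18, C_2 ≅ Z^12.

The boundary map ∂_1: C_1 → C_0 sends each edge [p,q] (with p < q) to q − p. For instance
  ∂AJ = J − A.
As a 7×18 matrix over Z this has rank 6, with invariant factors (1,1,1,1,1,1).

The boundary map ∂_2: C_2 → C_1 acts by ∂[p,q,r] = [q,r] − [p,r] + [p,q]. For instance
  ∂ABD = BD − AD + AB,
  ∂AFG = FG − AG + AF.
As a 18×12 matrix over Z this has rank 12, with invariant factors (1,1,1,1,1,1,1,1,1,1,1,2).

Reading off H_k = ker ∂_k / im ∂_{k+1}:

  H_0: rank C_0 − rank ∂_1 = 7 − 6 = 1, and the invariant factors of ∂_1 are all 1, so H_0 = Z.
  H_1: rank ker ∂_1 − rank ∂_2 = (18 − 6) − 12 = 0, and ∂_2 has invariant factor 2 > 1, so H_1 = Z/2.
  H_2: rank ker ∂_2 − rank ∂_3 = (12 − 12) − 0 = 0, and there is no ∂_3, so H_2 = 0.

As a check, the Euler characteristic is 7 − 18 + 12 = 1, which agrees with 1 − 0 + 0 = 1.

H_0 = Z,  H_1 = Z/2,  H_2 = 0.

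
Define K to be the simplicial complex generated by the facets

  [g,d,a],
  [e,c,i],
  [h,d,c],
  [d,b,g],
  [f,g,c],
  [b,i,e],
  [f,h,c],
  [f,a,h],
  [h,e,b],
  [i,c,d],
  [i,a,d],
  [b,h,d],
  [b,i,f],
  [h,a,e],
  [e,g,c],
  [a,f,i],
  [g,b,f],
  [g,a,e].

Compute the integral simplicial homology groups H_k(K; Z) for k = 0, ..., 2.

Take the total order a < b < c < d < e < f < g < h < i on the vertex set. Then K (dimension 2) consists of the simplices:

  0-simplices (9): a, b, c, d, e, f, g, h, i
  1-simplices (27): ad, ae, af, ag, ah, ai, bd, be, bf, bg, bh, bi, cd, ce, cf, cg, ch, ci, dg, dh, di, eg, eh, ei, fg, fh, fi
  2-simplices (18): adg, adi, aeg, aeh, afh, afi, bdg, bdh, beh, bei, bfg, bfi, cdh, cdi, ceg, cei, cfg, cfh

so the chain groups are C_0 ≅ Z^9, C_1 ≅ Z^27, C_2 ≅ Z^18.

The boundary map ∂_1: C_1 → C_0 sends each edge [p,q] (with p < q) to q − p. For instance
  ∂dg = g − d.
The resulting 9×27 matrix has rank 8, and its Smith normal form has invariant factors (1,1,1,1,1,1,1,1).

∂_2: C_2 → C_1 maps a triangle to the signed sum of its edges. For instance
  ∂aeh = eh − ah + ae,
  ∂bfg = fg − bg + bf.
As a 27×18 matrix over Z this has rank 17, with invariant factors (1,1,1,1,1,1,1,1,1,1,1,1,1,1,1,1,1).

Now H_k = ker ∂_k / im ∂_{k+1}, so:

  H_0: rank C_0 − rank ∂_1 = 9 − 8 = 1, and the invariant factors of ∂_1 are all 1, so H_0 = Z.
  H_1: rank ker ∂_1 − rank ∂_2 = (27 − 8) − 17 = 2, and the invariant factors of ∂_2 are all 1, so H_1 = Z^2.
  H_2: rank ker ∂_2 − rank ∂_3 = (18 − 17) − 0 = 1, and there is no ∂_3, so H_2 = Z.

As a check, the Euler characteristic is 9 − 27 + 18 = 0, which agrees with 1 − 2 + 1 = 0.
(K is a triangulation of the torus T^2.)

H_0 ≅ Z,  H_1 ≅ Z^2,  H_2 ≅ Z.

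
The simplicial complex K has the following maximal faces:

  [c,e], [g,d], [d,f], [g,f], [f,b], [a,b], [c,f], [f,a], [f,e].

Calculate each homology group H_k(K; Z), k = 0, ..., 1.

Order the vertices as a < b < c < d < e < f < g. Listing each simplex with vertices in this order, K has dimension 1 with simplices:

  0-simplices (7): a, b, c, d, e, f, g
  1-simplices (9): ab, af, bf, ce, cf, df, dg, ef, fg

so the chain groups are C_0 ≅ Z^7, C_1 ≅ Z^9.

Boundary ∂_1: C_1 → C_0 is given by ∂[p,q] = [q] − [p].
The 7×9 boundary matrix has rank 6 and Smith normal form diag(1,1,1,1,1,1).

Computing H_k = (kernel of ∂_k) / (image of ∂_{k+1}):

  H_0: rank C_0 − rank ∂_1 = 7 − 6 = 1, and the invariant factors of ∂_1 are all 1, so H_0 ≅ Z.
  H_1: rank ker ∂_1 − rank ∂_2 = (9 − 6) − 0 = 3, and there is no ∂_2, so H_1 ≅ Z^3.

H_0 ≅ Z,  H_1 ≅ Z^3.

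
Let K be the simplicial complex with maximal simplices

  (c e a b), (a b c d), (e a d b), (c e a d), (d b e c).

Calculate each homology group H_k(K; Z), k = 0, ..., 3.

H_0 = Z,  H_1 = 0,  H_2 = 0,  H_3 = Z.

Take the total order a < b < c < d < e on the vertex set. Then K (dimension 3) consists of the simplices:

  0-simplices (5): a, b, c, d, e
  1-simplices (10): ab, ac, ad, ae, bc, bd, be, cd, ce, de
  2-simplices (10): abc, abd, abe, acd, ace, ade, bcd, bce, bde, cde
  3-simplices (5): abcd, abce, abde, acde, bcde

so the chain groups are C_0 ≅ Z^5, C_1 ≅ Z^10, C_2 ≅ Z^10, C_3 ≅ Z^5.

The boundary map ∂_1: C_1 → C_0 is given by ∂[p,q] = [q] − [p].
The 5×10 boundary matrix has rank 4 and Smith normal form diag(1,1,1,1).

∂_2: C_2 → C_1 maps a triangle to the signed sum of its edges. For instance
  ∂acd = cd − ad + ac,
  ∂abd = bd − ad + ab.
The resulting 10×10 matrix has rank 6, and its Smith normal form has invariant factors (1,1,1,1,1,1).

Boundary ∂_3: C_3 → C_2 sends each 3-simplex σ to the alternating sum Σ_i (−1)^i (σ with its i-th vertex removed). For instance
  ∂acde = cde − ade + ace − acd,
  ∂bcde = cde − bde + bce − bcd.
The resulting 10×5 matrix has rank 4, and its Smith normal form has invariant factors (1,1,1,1).

Computing H_k = (kernel of ∂_k) / (image of ∂_{k+1}):

  H_0: rank C_0 − rank ∂_1 = 5 − 4 = 1, and the invariant factors of ∂_1 are all 1, so H_0 = Z.
  H_1: rank ker ∂_1 − rank ∂_2 = (10 − 4) − 6 = 0, and the invariant factors of ∂_2 are all 1, so H_1 = 0.
  H_2: rank ker ∂_2 − rank ∂_3 = (10 − 6) − 4 = 0, and the invariant factors of ∂_3 are all 1, so H_2 = 0.
  H_3: rank ker ∂_3 − rank ∂_4 = (5 − 4) − 0 = 1, and there is no ∂_4, so H_3 = Z.

(K is a triangulation of the 3-sphere S^3.)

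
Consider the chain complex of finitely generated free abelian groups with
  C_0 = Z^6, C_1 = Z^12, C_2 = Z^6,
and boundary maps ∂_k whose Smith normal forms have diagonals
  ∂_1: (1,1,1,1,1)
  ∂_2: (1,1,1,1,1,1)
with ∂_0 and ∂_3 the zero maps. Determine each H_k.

H_0: b_0 = 6 − 0 − 5 = 1; torsion from ∂_1 factors > 1: none. So H_0 = Z.
H_1: b_1 = 12 − 5 − 6 = 1; torsion from ∂_2 factors > 1: none. So H_1 = Z.
H_2: b_2 = 6 − 6 − 0 = 0; torsion from ∂_3 factors > 1: none. So H_2 = 0.

H_0 = Z,  H_1 = Z,  H_2 = 0.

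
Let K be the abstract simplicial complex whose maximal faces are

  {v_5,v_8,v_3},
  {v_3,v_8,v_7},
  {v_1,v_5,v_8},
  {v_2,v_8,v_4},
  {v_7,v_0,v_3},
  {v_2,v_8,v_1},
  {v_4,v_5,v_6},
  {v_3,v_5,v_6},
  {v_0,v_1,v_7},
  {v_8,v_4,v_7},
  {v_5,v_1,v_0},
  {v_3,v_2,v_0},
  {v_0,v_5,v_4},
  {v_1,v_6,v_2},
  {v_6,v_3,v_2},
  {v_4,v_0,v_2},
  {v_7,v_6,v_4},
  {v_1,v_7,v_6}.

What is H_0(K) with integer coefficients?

Order the vertices as v_0 < v_1 < v_2 < v_3 < v_4 < v_5 < v_6 < v_7 < v_8. Listing each simplex with vertices in this order, K has dimension 2 with simplices:

  0-simplices (9): [v_0], [v_1], [v_2], [v_3], [v_4], [v_5], [v_6], [v_7], [v_8]
  1-simplices (27): (27 of them)
  2-simplices (18): (18 of them)

so the chain groups are C_0 ≅ Z^9, C_1 ≅ Z^27, C_2 ≅ Z^18.

∂_1: C_1 → C_0 is given by ∂[p,q] = [q] − [p]. For instance
  ∂[v_5,v_6] = [v_6] − [v_5].
As a 9×27 matrix over Z this has rank 8, with invariant factors (1,1,1,1,1,1,1,1).

∂_2: C_2 → C_1 acts by ∂[p,q,r] = [q,r] − [p,r] + [p,q]. For instance
  ∂[v_2,v_3,v_6] = [v_3,v_6] − [v_2,v_6] + [v_2,v_3],
  ∂[v_0,v_3,v_7] = [v_3,v_7] − [v_0,v_7] + [v_0,v_3].
This gives a 27×18 integer matrix of rank 17; reducing to Smith normal form yields diagonal entries (1,1,1,1,1,1,1,1,1,1,1,1,1,1,1,1,1).

Reading off H_k = ker ∂_k / im ∂_{k+1}:

  H_0: rank C_0 − rank ∂_1 = 9 − 8 = 1, and the invariant factors of ∂_1 are all 1, so H_0 = Z.

(K is a triangulation of the torus T^2.)

H_0 ≅ Z.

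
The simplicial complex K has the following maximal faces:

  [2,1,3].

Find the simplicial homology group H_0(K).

K has 3 vertices, 3 edges, 1 triangle.
rank ∂_0 = 0, rank ∂_1 = 2 ⇒ b_0 = 3 − 0 − 2 = 1; all invariant factors of ∂_1 are 1 so no torsion. So H_0 = Z.

H_0 ≅ Z.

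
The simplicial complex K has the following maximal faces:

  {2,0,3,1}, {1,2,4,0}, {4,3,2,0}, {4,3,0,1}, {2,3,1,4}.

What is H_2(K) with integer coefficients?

H_2 ≅ 0.

Order the vertices as 0 < 1 < 2 < 3 < 4. Listing each simplex with vertices in this order, K has dimension 3 with simplices:

  0-simplices (5): [0], [1], [2], [3], [4]
  1-simplices (10): [0,1], [0,2], [0,3], [0,4], [1,2], [1,3], [1,4], [2,3], [2,4], [3,4]
  2-simplices (10): [0,1,2], [0,1,3], [0,1,4], [0,2,3], [0,2,4], [0,3,4], [1,2,3], [1,2,4], [1,3,4], [2,3,4]
  3-simplices (5): [0,1,2,3], [0,1,2,4], [0,1,3,4], [0,2,3,4], [1,2,3,4]

Hence C_0 ≅ Z^5, C_1 ≅ Z^10, C_2 ≅ Z^10, C_3 ≅ Z^5.

Boundary ∂_1: C_1 → C_0 is given by ∂[p,q] = [q] − [p]. For instance
  ∂[2,4] = [4] − [2].
The resulting 5×10 matrix has rank 4, and its Smith normal form has invariant factors (1,1,1,1).

The boundary map ∂_2: C_2 → C_1 acts by ∂[p,q,r] = [q,r] − [p,r] + [p,q]. For instance
  ∂[0,2,4] = [2,4] − [0,4] + [0,2],
  ∂[0,1,4] = [1,4] − [0,4] + [0,1].
As a 10×10 matrix over Z this has rank 6, with invariant factors (1,1,1,1,1,1).

∂_3: C_3 → C_2 sends each 3-simplex σ to the alternating sum Σ_i (−1)^i (σ with its i-th vertex removed). For instance
  ∂[0,1,3,4] = [1,3,4] − [0,3,4] + [0,1,4] − [0,1,3],
  ∂[1,2,3,4] = [2,3,4] − [1,3,4] + [1,2,4] − [1,2,3].
As a 10×5 matrix over Z this has rank 4, with invariant factors (1,1,1,1).

Computing H_k = (kernel of ∂_k) / (image of ∂_{k+1}):

  H_2: rank ker ∂_2 − rank ∂_3 = (10 − 6) − 4 = 0, and the invariant factors of ∂_3 are all 1, so H_2 = 0.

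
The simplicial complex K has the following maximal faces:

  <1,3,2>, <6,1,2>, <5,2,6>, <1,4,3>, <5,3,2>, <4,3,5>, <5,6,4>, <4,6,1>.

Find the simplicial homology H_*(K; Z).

We work with the vertex ordering 1 < 2 < 3 < 4 < 5 < 6. The simplices of K, each written with vertices in increasing order, are:

  0-simplices (6): [1], [2], [3], [4], [5], [6]
  1-simplices (12): [1,2], [1,3], [1,4], [1,6], [2,3], [2,5], [2,6], [3,4], [3,5], [4,5], [4,6], [5,6]
  2-simplices (8): [1,2,3], [1,2,6], [1,3,4], [1,4,6], [2,3,5], [2,5,6], [3,4,5], [4,5,6]

Hence C_0 ≅ Z^6, C_1 ≅ Z^12, C_2 ≅ Z^8.

The boundary map ∂_1: C_1 → C_0 is given by ∂[p,q] = [q] − [p]. For instance
  ∂[1,4] = [4] − [1].
The 6×12 boundary matrix has rank 5 and Smith normal form diag(1,1,1,1,1).

∂_2: C_2 → C_1 maps a triangle to the signed sum of its edges. For instance
  ∂[4,5,6] = [5,6] − [4,6] + [4,5],
  ∂[2,3,5] = [3,5] − [2,5] + [2,3].
The resulting 12×8 matrix has rank 7, and its Smith normal form has invariant factors (1,1,1,1,1,1,1).

Reading off H_k = ker ∂_k / im ∂_{k+1}:

  H_0: rank C_0 − rank ∂_1 = 6 − 5 = 1, and the invariant factors of ∂_1 are all 1, so H_0 ≅ Z.
  H_1: rank ker ∂_1 − rank ∂_2 = (12 − 5) − 7 = 0, and the invariant factors of ∂_2 are all 1, so H_1 ≅ 0.
  H_2: rank ker ∂_2 − rank ∂_3 = (8 − 7) − 0 = 1, and there is no ∂_3, so H_2 ≅ Z.

As a check, the Euler characteristic is 6 − 12 + 8 = 2, which agrees with 1 − 0 + 1 = 2.

H_0 = Z,  H_1 = 0,  H_2 = Z.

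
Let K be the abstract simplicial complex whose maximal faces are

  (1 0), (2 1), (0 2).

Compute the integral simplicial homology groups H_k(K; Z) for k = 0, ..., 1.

Take the total order 0 < 1 < 2 on the vertex set. Then K (dimension 1) consists of the simplices:

  0-simplices (3): [0], [1], [2]
  1-simplices (3): [0,1], [0,2], [1,2]

giving chain groups C_0 ≅ Z^3, C_1 ≅ Z^3.

Boundary ∂_1: C_1 → C_0 is given by ∂[p,q] = [q] − [p].
As a 3×3 matrix over Z this has rank 2, with invariant factors (1,1).

Now H_k = ker ∂_k / im ∂_{k+1}, so:

  H_0: rank C_0 − rank ∂_1 = 3 − 2 = 1, and the invariant factors of ∂_1 are all 1, so H_0 = Z.
  H_1: rank ker ∂_1 − rank ∂_2 = (3 − 2) − 0 = 1, and there is no ∂_2, so H_1 = Z.

H_0 = Z,  H_1 = Z.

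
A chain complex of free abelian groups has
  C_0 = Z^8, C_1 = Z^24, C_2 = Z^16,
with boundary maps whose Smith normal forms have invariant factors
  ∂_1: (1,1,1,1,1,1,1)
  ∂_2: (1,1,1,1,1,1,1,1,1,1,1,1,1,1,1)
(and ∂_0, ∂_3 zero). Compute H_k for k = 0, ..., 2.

H_0: b_0 = 8 − 0 − 7 = 1; torsion from ∂_1 factors > 1: none. So H_0 ≅ Z.
H_1: b_1 = 24 − 7 − 15 = 2; torsion from ∂_2 factors > 1: none. So H_1 ≅ Z^2.
H_2: b_2 = 16 − 15 − 0 = 1; torsion from ∂_3 factors > 1: none. So H_2 ≅ Z.

H_0 ≅ Z,  H_1 ≅ Z^2,  H_2 ≅ Z.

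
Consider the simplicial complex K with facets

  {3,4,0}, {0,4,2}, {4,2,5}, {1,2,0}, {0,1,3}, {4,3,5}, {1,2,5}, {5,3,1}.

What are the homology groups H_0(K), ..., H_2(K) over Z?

Fix the vertex order 0 < 1 < 2 < 3 < 4 < 5 and write every simplex with vertices in increasing order. Then dim K = 2 and the simplices of K are:

  0-simplices (6): [0], [1], [2], [3], [4], [5]
  1-simplices (12): [0,1], [0,2], [0,3], [0,4], [1,2], [1,3], [1,5], [2,4], [2,5], [3,4], [3,5], [4,5]
  2-simplices (8): [0,1,2], [0,1,3], [0,2,4], [0,3,4], [1,2,5], [1,3,5], [2,4,5], [3,4,5]

so the chain groups are C_0 ≅ Z^6, C_1 ≅ Z^12, C_2 ≅ Z^8.

∂_1: C_1 → C_0 is given by ∂[p,q] = [q] − [p]. For instance
  ∂[3,5] = [5] − [3].
As a 6×12 matrix over Z this has rank 5, with invariant factors (1,1,1,1,1).

Boundary ∂_2: C_2 → C_1 acts by ∂[p,q,r] = [q,r] − [p,r] + [p,q]. For instance
  ∂[2,4,5] = [4,5] − [2,5] + [2,4],
  ∂[0,2,4] = [2,4] − [0,4] + [0,2].
As a 12×8 matrix over Z this has rank 7, with invariant factors (1,1,1,1,1,1,1).

Now H_k = ker ∂_k / im ∂_{k+1}, so:

  H_0: rank C_0 − rank ∂_1 = 6 − 5 = 1, and the invariant factors of ∂_1 are all 1, so H_0 ≅ Z.
  H_1: rank ker ∂_1 − rank ∂_2 = (12 − 5) − 7 = 0, and the invariant factors of ∂_2 are all 1, so H_1 ≅ 0.
  H_2: rank ker ∂_2 − rank ∂_3 = (8 − 7) − 0 = 1, and there is no ∂_3, so H_2 ≅ Z.

H_0 = Z,  H_1 = 0,  H_2 = Z.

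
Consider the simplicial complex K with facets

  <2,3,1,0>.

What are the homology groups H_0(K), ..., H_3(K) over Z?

H_0 ≅ Z,  H_1 = 0,  H_2 = 0,  H_3 = 0.

Take the total order 0 < 1 < 2 < 3 on the vertex set. Then K (dimension 3) consists of the simplices:

  0-simplices (4): [0], [1], [2], [3]
  1-simplices (6): [0,1], [0,2], [0,3], [1,2], [1,3], [2,3]
  2-simplices (4): [0,1,2], [0,1,3], [0,2,3], [1,2,3]
  3-simplices (1): [0,1,2,3]

so the chain groups are C_0 ≅ Z^4, C_1 ≅ Z^6, C_2 ≅ Z^4, C_3 ≅ Z^1.

The boundary map ∂_1: C_1 → C_0 maps an edge to its endpoints' difference, ∂[p,q] = q − p. For instance
  ∂[1,2] = [2] − [1].
As a 4×6 matrix over Z this has rank 3, with invariant factors (1,1,1).

The boundary map ∂_2: C_2 → C_1 maps a triangle to the signed sum of its edges. For instance
  ∂[0,2,3] = [2,3] − [0,3] + [0,2],
  ∂[1,2,3] = [2,3] − [1,3] + [1,2].
As a 6×4 matrix over Z this has rank 3, with invariant factors (1,1,1).

∂_3: C_3 → C_2 sends each 3-simplex σ to the alternating sum Σ_i (−1)^i (σ with its i-th vertex removed). For instance
  ∂[0,1,2,3] = [1,2,3] − [0,2,3] + [0,1,3] − [0,1,2].
As a 4×1 matrix over Z this has rank 1, with invariant factors (1).

Computing H_k = (kernel of ∂_k) / (image of ∂_{k+1}):

  H_0: rank C_0 − rank ∂_1 = 4 − 3 = 1, and the invariant factors of ∂_1 are all 1, so H_0 ≅ Z.
  H_1: rank ker ∂_1 − rank ∂_2 = (6 − 3) − 3 = 0, and the invariant factors of ∂_2 are all 1, so H_1 ≅ 0.
  H_2: rank ker ∂_2 − rank ∂_3 = (4 − 3) − 1 = 0, and the invariant factors of ∂_3 are all 1, so H_2 ≅ 0.
  H_3: rank ker ∂_3 − rank ∂_4 = (1 − 1) − 0 = 0, and there is no ∂_4, so H_3 ≅ 0.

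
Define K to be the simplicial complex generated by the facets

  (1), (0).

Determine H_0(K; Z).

H_0 ≅ Z^2.

Order the vertices as 0 < 1. Listing each simplex with vertices in this order, K has dimension 0 with simplices:

  0-simplices (2): [0], [1]

giving chain groups C_0 ≅ Z^2.

Computing H_k = (kernel of ∂_k) / (image of ∂_{k+1}):

  H_0: rank C_0 − rank ∂_1 = 2 − 0 = 2, and there is no ∂_1, so H_0 = Z^2.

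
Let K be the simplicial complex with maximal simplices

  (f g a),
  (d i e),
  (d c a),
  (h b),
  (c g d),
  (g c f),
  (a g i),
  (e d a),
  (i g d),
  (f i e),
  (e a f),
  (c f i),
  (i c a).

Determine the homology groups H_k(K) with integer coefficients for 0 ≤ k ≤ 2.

Fix the vertex order a < b < c < d < e < f < g < h < i and write every simplex with vertices in increasing order. Then dim K = 2 and the simplices of K are:

  0-simplices (9): a, b, c, d, e, f, g, h, i
  1-simplices (19): ac, ad, ae, af, ag, ai, bh, cd, cf, cg, ci, de, dg, di, ef, ei, fg, fi, gi
  2-simplices (12): acd, aci, ade, aef, afg, agi, cdg, cfg, cfi, dei, dgi, efi

giving chain groups C_0 ≅ Z^9, C_1 ≅ Z^19, C_2 ≅ Z^12.

Boundary ∂_1: C_1 → C_0 maps an edge to its endpoints' difference, ∂[p,q] = q − p. For instance
  ∂fi = i − f.
This gives a 9×19 integer matrix of rank 7; reducing to Smith normal form yields diagonal entries (1,1,1,1,1,1,1).

∂_2: C_2 → C_1 acts by ∂[p,q,r] = [q,r] − [p,r] + [p,q]. For instance
  ∂dgi = gi − di + dg,
  ∂cfg = fg − cg + cf.
The 19×12 boundary matrix has rank 12 and Smith normal form diag(1,1,1,1,1,1,1,1,1,1,1,2).

From H_k ≅ ker(∂_k) / im(∂_{k+1}) we obtain:

  H_0: rank C_0 − rank ∂_1 = 9 − 7 = 2, and the invariant factors of ∂_1 are all 1, so H_0 ≅ Z^2.
  H_1: rank ker ∂_1 − rank ∂_2 = (19 − 7) − 12 = 0, and ∂_2 has invariant factor 2 > 1, so H_1 ≅ Z/2.
  H_2: rank ker ∂_2 − rank ∂_3 = (12 − 12) − 0 = 0, and there is no ∂_3, so H_2 ≅ 0.

As a check, the Euler characteristic is 9 − 19 + 12 = 2, which agrees with 2 − 0 + 0 = 2.

H_0 ≅ Z^2,  H_1 ≅ Z/2,  H_2 = 0.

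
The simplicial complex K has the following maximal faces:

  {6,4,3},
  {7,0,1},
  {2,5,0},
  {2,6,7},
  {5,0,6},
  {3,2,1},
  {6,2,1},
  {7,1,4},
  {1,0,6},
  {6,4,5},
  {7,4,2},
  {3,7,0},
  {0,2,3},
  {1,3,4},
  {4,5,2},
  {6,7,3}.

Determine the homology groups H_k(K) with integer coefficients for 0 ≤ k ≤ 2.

H_0 ≅ Z,  H_1 ≅ Z^2,  H_2 ≅ Z.

Fix the vertex order 0 < 1 < 2 < 3 < 4 < 5 < 6 < 7 and write every simplex with vertices in increasing order. Then dim K = 2 and the simplices of K are:

  0-simplices (8): [0], [1], [2], [3], [4], [5], [6], [7]
  1-simplices (24): (24 of them)
  2-simplices (16): [0,1,6], [0,1,7], [0,2,3], [0,2,5], [0,3,7], [0,5,6], [1,2,3], [1,2,6], [1,3,4], [1,4,7], [2,4,5], [2,4,7], [2,6,7], [3,4,6], [3,6,7], [4,5,6]

Hence C_0 ≅ Z^8, C_1 ≅ Z^24, C_2 ≅ Z^16.

Boundary ∂_1: C_1 → C_0 maps an edge to its endpoints' difference, ∂[p,q] = q − p. For instance
  ∂[2,4] = [4] − [2].
The 8×24 boundary matrix has rank 7 and Smith normal form diag(1,1,1,1,1,1,1).

∂_2: C_2 → C_1 maps a triangle to the signed sum of its edges. For instance
  ∂[1,3,4] = [3,4] − [1,4] + [1,3],
  ∂[0,1,6] = [1,6] − [0,6] + [0,1].
The 24×16 boundary matrix has rank 15 and Smith normal form diag(1,1,1,1,1,1,1,1,1,1,1,1,1,1,1).

Reading off H_k = ker ∂_k / im ∂_{k+1}:

  H_0: rank C_0 − rank ∂_1 = 8 − 7 = 1, and the invariant factors of ∂_1 are all 1, so H_0 = Z.
  H_1: rank ker ∂_1 − rank ∂_2 = (24 − 7) − 15 = 2, and the invariant factors of ∂_2 are all 1, so H_1 = Z^2.
  H_2: rank ker ∂_2 − rank ∂_3 = (16 − 15) − 0 = 1, and there is no ∂_3, so H_2 = Z.

As a check, the Euler characteristic is 8 − 24 + 16 = 0, which agrees with 1 − 2 + 1 = 0.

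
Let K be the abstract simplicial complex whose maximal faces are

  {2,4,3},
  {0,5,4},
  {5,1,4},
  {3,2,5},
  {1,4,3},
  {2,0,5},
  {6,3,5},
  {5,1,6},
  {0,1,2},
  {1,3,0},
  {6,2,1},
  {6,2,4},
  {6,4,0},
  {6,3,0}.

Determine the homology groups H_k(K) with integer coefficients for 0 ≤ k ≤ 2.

H_0 = Z,  H_1 = Z^2,  H_2 = Z.

Take the total order 0 < 1 < 2 < 3 < 4 < 5 < 6 on the vertex set. Then K (dimension 2) consists of the simplices:

  0-simplices (7): [0], [1], [2], [3], [4], [5], [6]
  1-simplices (21): [0,1], [0,2], [0,3], [0,4], [0,5], [0,6], [1,2], [1,3], [1,4], [1,5], [1,6], [2,3], [2,4], [2,5], [2,6], [3,4], [3,5], [3,6], [4,5], [4,6], [5,6]
  2-simplices (14): [0,1,2], [0,1,3], [0,2,5], [0,3,6], [0,4,5], [0,4,6], [1,2,6], [1,3,4], [1,4,5], [1,5,6], [2,3,4], [2,3,5], [2,4,6], [3,5,6]

Hence C_0 ≅ Z^7, C_1 ≅ Z^21, C_2 ≅ Z^14.

The boundary map ∂_1: C_1 → C_0 is given by ∂[p,q] = [q] − [p]. For instance
  ∂[0,6] = [6] − [0].
The resulting 7×21 matrix has rank 6, and its Smith normal form has invariant factors (1,1,1,1,1,1).

The boundary map ∂_2: C_2 → C_1 sends each 2-simplex [p,q,r] to [q,r] − [p,r] + [p,q]. For instance
  ∂[1,2,6] = [2,6] − [1,6] + [1,2],
  ∂[1,4,5] = [4,5] − [1,5] + [1,4].
As a 21×14 matrix over Z this has rank 13, with invariant factors (1,1,1,1,1,1,1,1,1,1,1,1,1).

From H_k ≅ ker(∂_k) / im(∂_{k+1}) we obtain:

  H_0: rank C_0 − rank ∂_1 = 7 − 6 = 1, and the invariant factors of ∂_1 are all 1, so H_0 = Z.
  H_1: rank ker ∂_1 − rank ∂_2 = (21 − 6) − 13 = 2, and the invariant factors of ∂_2 are all 1, so H_1 = Z^2.
  H_2: rank ker ∂_2 − rank ∂_3 = (14 − 13) − 0 = 1, and there is no ∂_3, so H_2 = Z.

(K is a triangulation of the torus T^2.)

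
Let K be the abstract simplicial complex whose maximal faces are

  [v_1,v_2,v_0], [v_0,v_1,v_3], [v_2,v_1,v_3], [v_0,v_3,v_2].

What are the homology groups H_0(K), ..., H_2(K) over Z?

H_0 = Z,  H_1 = 0,  H_2 = Z.

Take the total order v_0 < v_1 < v_2 < v_3 on the vertex set. Then K (dimension 2) consists of the simplices:

  0-simplices (4): [v_0], [v_1], [v_2], [v_3]
  1-simplices (6): [v_0,v_1], [v_0,v_2], [v_0,v_3], [v_1,v_2], [v_1,v_3], [v_2,v_3]
  2-simplices (4): [v_0,v_1,v_2], [v_0,v_1,v_3], [v_0,v_2,v_3], [v_1,v_2,v_3]

giving chain groups C_0 ≅ Z^4, C_1 ≅ Z^6, C_2 ≅ Z^4.

The boundary map ∂_1: C_1 → C_0 sends each edge [p,q] (with p < q) to q − p. For instance
  ∂[v_1,v_2] = [v_2] − [v_1].
The 4×6 boundary matrix has rank 3 and Smith normal form diag(1,1,1).

The boundary map ∂_2: C_2 → C_1 maps a triangle to the signed sum of its edges. For instance
  ∂[v_0,v_1,v_3] = [v_1,v_3] − [v_0,v_3] + [v_0,v_1],
  ∂[v_1,v_2,v_3] = [v_2,v_3] − [v_1,v_3] + [v_1,v_2].
The 6×4 boundary matrix has rank 3 and Smith normal form diag(1,1,1).

Reading off H_k = ker ∂_k / im ∂_{k+1}:

  H_0: rank C_0 − rank ∂_1 = 4 − 3 = 1, and the invariant factors of ∂_1 are all 1, so H_0 = Z.
  H_1: rank ker ∂_1 − rank ∂_2 = (6 − 3) − 3 = 0, and the invariant factors of ∂_2 are all 1, so H_1 = 0.
  H_2: rank ker ∂_2 − rank ∂_3 = (4 − 3) − 0 = 1, and there is no ∂_3, so H_2 = Z.

As a check, the Euler characteristic is 4 − 6 + 4 = 2, which agrees with 1 − 0 + 1 = 2.
(K is a triangulation of the 2-sphere S^2.)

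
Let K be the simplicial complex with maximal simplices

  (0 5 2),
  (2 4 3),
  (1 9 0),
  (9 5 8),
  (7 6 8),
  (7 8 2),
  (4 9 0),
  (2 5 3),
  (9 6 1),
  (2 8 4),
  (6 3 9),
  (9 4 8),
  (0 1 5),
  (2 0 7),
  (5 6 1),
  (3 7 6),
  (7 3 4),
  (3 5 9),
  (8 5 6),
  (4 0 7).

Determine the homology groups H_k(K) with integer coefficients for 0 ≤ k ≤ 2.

H_0 ≅ Z,  H_1 ≅ Z ⊕ Z/2,  H_2 = 0.

K has 10 vertices, 30 edges, 20 triangles.
rank ∂_0 = 0, rank ∂_1 = 9 ⇒ b_0 = 10 − 0 − 9 = 1; all invariant factors of ∂_1 are 1 so no torsion. So H_0 ≅ Z.
rank ∂_1 = 9, rank ∂_2 = 20 ⇒ b_1 = 30 − 9 − 20 = 1; ∂_2 has invariant factor(s) [2] giving torsion. So H_1 ≅ Z ⊕ Z/2.
rank ∂_2 = 20, rank ∂_3 = 0 ⇒ b_2 = 20 − 20 − 0 = 0. So H_2 ≅ 0.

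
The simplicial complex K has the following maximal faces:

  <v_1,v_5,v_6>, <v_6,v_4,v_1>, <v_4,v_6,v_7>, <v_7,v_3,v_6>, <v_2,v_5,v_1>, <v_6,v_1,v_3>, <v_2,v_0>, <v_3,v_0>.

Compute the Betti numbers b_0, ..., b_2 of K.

We work with the vertex ordering v_0 < v_1 < v_2 < v_3 < v_4 < v_5 < v_6 < v_7. The simplices of K, each written with vertices in increasing order, are:

  0-simplices (8): [v_0], [v_1], [v_2], [v_3], [v_4], [v_5], [v_6], [v_7]
  1-simplices (14): [v_0,v_2], [v_0,v_3], [v_1,v_2], [v_1,v_3], [v_1,v_4], [v_1,v_5], [v_1,v_6], [v_2,v_5], [v_3,v_6], [v_3,v_7], [v_4,v_6], [v_4,v_7], [v_5,v_6], [v_6,v_7]
  2-simplices (6): [v_1,v_2,v_5], [v_1,v_3,v_6], [v_1,v_4,v_6], [v_1,v_5,v_6], [v_3,v_6,v_7], [v_4,v_6,v_7]

so the chain groups are C_0 ≅ Z^8, C_1 ≅ Z^14, C_2 ≅ Z^6.

Boundary ∂_1: C_1 → C_0 is given by ∂[p,q] = [q] − [p].
The 8×14 boundary matrix has rank 7 and Smith normal form diag(1,1,1,1,1,1,1).

The boundary map ∂_2: C_2 → C_1 acts by ∂[p,q,r] = [q,r] − [p,r] + [p,q]. For instance
  ∂[v_1,v_3,v_6] = [v_3,v_6] − [v_1,v_6] + [v_1,v_3],
  ∂[v_3,v_6,v_7] = [v_6,v_7] − [v_3,v_7] + [v_3,v_6].
As a 14×6 matrix over Z this has rank 6, with invariant factors (1,1,1,1,1,1).

Computing H_k = (kernel of ∂_k) / (image of ∂_{k+1}):

  H_0: rank C_0 − rank ∂_1 = 8 − 7 = 1, and the invariant factors of ∂_1 are all 1, so H_0 = Z.
  H_1: rank ker ∂_1 − rank ∂_2 = (14 − 7) − 6 = 1, and the invariant factors of ∂_2 are all 1, so H_1 = Z.
  H_2: rank ker ∂_2 − rank ∂_3 = (6 − 6) − 0 = 0, and there is no ∂_3, so H_2 = 0.

Hence the Betti numbers are b_0 = 1, b_1 = 1, b_2 = 0.

b_0 = 1, b_1 = 1, b_2 = 0.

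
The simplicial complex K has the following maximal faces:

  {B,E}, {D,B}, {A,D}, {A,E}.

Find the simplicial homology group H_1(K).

Take the total order A < B < D < E on the vertex set. Then K (dimension 1) consists of the simplices:

  0-simplices (4): A, B, D, E
  1-simplices (4): AD, AE, BD, BE

so the chain groups are C_0 ≅ Z^4, C_1 ≅ Z^4.

The boundary map ∂_1: C_1 → C_0 sends each edge [p,q] (with p < q) to q − p.
The resulting 4×4 matrix has rank 3, and its Smith normal form has invariant factors (1,1,1).

Computing H_k = (kernel of ∂_k) / (image of ∂_{k+1}):

  H_1: rank ker ∂_1 − rank ∂_2 = (4 − 3) − 0 = 1, and there is no ∂_2, so H_1 ≅ Z.

(K is a triangulation of the circle S^1.)

H_1 ≅ Z.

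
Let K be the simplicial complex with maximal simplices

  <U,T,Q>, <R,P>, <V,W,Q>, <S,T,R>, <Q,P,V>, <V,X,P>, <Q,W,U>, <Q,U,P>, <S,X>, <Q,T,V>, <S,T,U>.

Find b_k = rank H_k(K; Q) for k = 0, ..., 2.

Order the vertices as P < Q < R < S < T < U < V < W < X. Listing each simplex with vertices in this order, K has dimension 2 with simplices:

  0-simplices (9): P, Q, R, S, T, U, V, W, X
  1-simplices (19): PQ, PR, PU, PV, PX, QT, QU, QV, QW, RS, RT, ST, SU, SX, TU, TV, UW, VW, VX
  2-simplices (9): PQU, PQV, PVX, QTU, QTV, QUW, QVW, RST, STU

giving chain groups C_0 ≅ Z^9, C_1 ≅ Z^19, C_2 ≅ Z^9.

The boundary map ∂_1: C_1 → C_0 maps an edge to its endpoints' difference, ∂[p,q] = q − p. For instance
  ∂TV = V − T.
The resulting 9×19 matrix has rank 8, and its Smith normal form has invariant factors (1,1,1,1,1,1,1,1).

∂_2: C_2 → C_1 acts by ∂[p,q,r] = [q,r] − [p,r] + [p,q]. For instance
  ∂RST = ST − RT + RS,
  ∂QTU = TU − QU + QT.
This gives a 19×9 integer matrix of rank 9; reducing to Smith normal form yields diagonal entries (1,1,1,1,1,1,1,1,1).

Now H_k = ker ∂_k / im ∂_{k+1}, so:

  H_0: rank C_0 − rank ∂_1 = 9 − 8 = 1, and the invariant factors of ∂_1 are all 1, so H_0 = Z.
  H_1: rank ker ∂_1 − rank ∂_2 = (19 − 8) − 9 = 2, and the invariant factors of ∂_2 are all 1, so H_1 = Z^2.
  H_2: rank ker ∂_2 − rank ∂_3 = (9 − 9) − 0 = 0, and there is no ∂_3, so H_2 = 0.

Hence the Betti numbers are b_0 = 1, b_1 = 2, b_2 = 0.

b_0 = 1, b_1 = 2, b_2 = 0.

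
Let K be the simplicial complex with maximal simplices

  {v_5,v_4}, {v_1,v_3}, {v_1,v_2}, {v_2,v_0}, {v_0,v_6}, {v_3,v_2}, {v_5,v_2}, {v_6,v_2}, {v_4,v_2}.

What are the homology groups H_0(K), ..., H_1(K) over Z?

H_0 = Z,  H_1 = Z^3.

Fix the vertex order v_0 < v_1 < v_2 < v_3 < v_4 < v_5 < v_6 and write every simplex with vertices in increasing order. Then dim K = 1 and the simplices of K are:

  0-simplices (7): [v_0], [v_1], [v_2], [v_3], [v_4], [v_5], [v_6]
  1-simplices (9): [v_0,v_2], [v_0,v_6], [v_1,v_2], [v_1,v_3], [v_2,v_3], [v_2,v_4], [v_2,v_5], [v_2,v_6], [v_4,v_5]

so the chain groups are C_0 ≅ Z^7, C_1 ≅ Z^9.

Boundary ∂_1: C_1 → C_0 maps an edge to its endpoints' difference, ∂[p,q] = q − p.
The resulting 7×9 matrix has rank 6, and its Smith normal form has invariant factors (1,1,1,1,1,1).

Reading off H_k = ker ∂_k / im ∂_{k+1}:

  H_0: rank C_0 − rank ∂_1 = 7 − 6 = 1, and the invariant factors of ∂_1 are all 1, so H_0 ≅ Z.
  H_1: rank ker ∂_1 − rank ∂_2 = (9 − 6) − 0 = 3, and there is no ∂_2, so H_1 ≅ Z^3.

As a check, the Euler characteristic is 7 − 9 = -2, which agrees with 1 − 3 = -2.
(K is a triangulation of a wedge of 3 circles.)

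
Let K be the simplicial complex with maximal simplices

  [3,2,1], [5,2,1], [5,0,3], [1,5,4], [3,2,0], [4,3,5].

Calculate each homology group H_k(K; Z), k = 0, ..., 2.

Fix the vertex order 0 < 1 < 2 < 3 < 4 < 5 and write every simplex with vertices in increasing order. Then dim K = 2 and the simplices of K are:

  0-simplices (6): [0], [1], [2], [3], [4], [5]
  1-simplices (12): [0,2], [0,3], [0,5], [1,2], [1,3], [1,4], [1,5], [2,3], [2,5], [3,4], [3,5], [4,5]
  2-simplices (6): [0,2,3], [0,3,5], [1,2,3], [1,2,5], [1,4,5], [3,4,5]

so the chain groups are C_0 ≅ Z^6, C_1 ≅ Z^12, C_2 ≅ Z^6.

Boundary ∂_1: C_1 → C_0 is given by ∂[p,q] = [q] − [p]. For instance
  ∂[1,5] = [5] − [1].
The resulting 6×12 matrix has rank 5, and its Smith normal form has invariant factors (1,1,1,1,1).

Boundary ∂_2: C_2 → C_1 maps a triangle to the signed sum of its edges. For instance
  ∂[1,2,3] = [2,3] − [1,3] + [1,2],
  ∂[3,4,5] = [4,5] − [3,5] + [3,4].
As a 12×6 matrix over Z this has rank 6, with invariant factors (1,1,1,1,1,1).

Reading off H_k = ker ∂_k / im ∂_{k+1}:

  H_0: rank C_0 − rank ∂_1 = 6 − 5 = 1, and the invariant factors of ∂_1 are all 1, so H_0 ≅ Z.
  H_1: rank ker ∂_1 − rank ∂_2 = (12 − 5) − 6 = 1, and the invariant factors of ∂_2 are all 1, so H_1 ≅ Z.
  H_2: rank ker ∂_2 − rank ∂_3 = (6 − 6) − 0 = 0, and there is no ∂_3, so H_2 ≅ 0.

H_0 ≅ Z,  H_1 ≅ Z,  H_2 = 0.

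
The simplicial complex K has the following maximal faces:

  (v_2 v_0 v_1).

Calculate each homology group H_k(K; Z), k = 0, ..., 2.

H_0 = Z,  H_1 = 0,  H_2 = 0.

Order the vertices as v_0 < v_1 < v_2. Listing each simplex with vertices in this order, K has dimension 2 with simplices:

  0-simplices (3): [v_0], [v_1], [v_2]
  1-simplices (3): [v_0,v_1], [v_0,v_2], [v_1,v_2]
  2-simplices (1): [v_0,v_1,v_2]

Hence C_0 ≅ Z^3, C_1 ≅ Z^3, C_2 ≅ Z^1.

The boundary map ∂_1: C_1 → C_0 sends each edge [p,q] (with p < q) to q − p.
This gives a 3×3 integer matrix of rank 2; reducing to Smith normal form yields diagonal entries (1,1).

Boundary ∂_2: C_2 → C_1 acts by ∂[p,q,r] = [q,r] − [p,r] + [p,q]. For instance
  ∂[v_0,v_1,v_2] = [v_1,v_2] − [v_0,v_2] + [v_0,v_1].
The resulting 3×1 matrix has rank 1, and its Smith normal form has invariant factors (1).

From H_k ≅ ker(∂_k) / im(∂_{k+1}) we obtain:

  H_0: rank C_0 − rank ∂_1 = 3 − 2 = 1, and the invariant factors of ∂_1 are all 1, so H_0 = Z.
  H_1: rank ker ∂_1 − rank ∂_2 = (3 − 2) − 1 = 0, and the invariant factors of ∂_2 are all 1, so H_1 = 0.
  H_2: rank ker ∂_2 − rank ∂_3 = (1 − 1) − 0 = 0, and there is no ∂_3, so H_2 = 0.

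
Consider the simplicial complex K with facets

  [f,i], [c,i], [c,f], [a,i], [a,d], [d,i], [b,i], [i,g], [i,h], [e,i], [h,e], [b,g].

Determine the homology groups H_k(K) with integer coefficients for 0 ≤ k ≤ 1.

H_0 ≅ Z,  H_1 ≅ Z^4.

K has 9 vertices, 12 edges.
rank ∂_0 = 0, rank ∂_1 = 8 ⇒ b_0 = 9 − 0 − 8 = 1; all invariant factors of ∂_1 are 1 so no torsion. So H_0 = Z.
rank ∂_1 = 8, rank ∂_2 = 0 ⇒ b_1 = 12 − 8 − 0 = 4. So H_1 = Z^4.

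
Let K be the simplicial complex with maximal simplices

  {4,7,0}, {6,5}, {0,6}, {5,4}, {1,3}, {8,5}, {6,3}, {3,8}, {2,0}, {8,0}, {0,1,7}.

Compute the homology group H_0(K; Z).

We work with the vertex ordering 0 < 1 < 2 < 3 < 4 < 5 < 6 < 7 < 8. The simplices of K, each written with vertices in increasing order, are:

  0-simplices (9): [0], [1], [2], [3], [4], [5], [6], [7], [8]
  1-simplices (14): [0,1], [0,2], [0,4], [0,6], [0,7], [0,8], [1,3], [1,7], [3,6], [3,8], [4,5], [4,7], [5,6], [5,8]
  2-simplices (2): [0,1,7], [0,4,7]

Hence C_0 ≅ Z^9, C_1 ≅ Z^14, C_2 ≅ Z^2.

Boundary ∂_1: C_1 → C_0 sends each edge [p,q] (with p < q) to q − p. For instance
  ∂[3,6] = [6] − [3].
The resulting 9×14 matrix has rank 8, and its Smith normal form has invariant factors (1,1,1,1,1,1,1,1).

The boundary map ∂_2: C_2 → C_1 maps a triangle to the signed sum of its edges. For instance
  ∂[0,4,7] = [4,7] − [0,7] + [0,4],
  ∂[0,1,7] = [1,7] − [0,7] + [0,1].
The 14×2 boundary matrix has rank 2 and Smith normal form diag(1,1).

Computing H_k = (kernel of ∂_k) / (image of ∂_{k+1}):

  H_0: rank C_0 − rank ∂_1 = 9 − 8 = 1, and the invariant factors of ∂_1 are all 1, so H_0 ≅ Z.

H_0 ≅ Z.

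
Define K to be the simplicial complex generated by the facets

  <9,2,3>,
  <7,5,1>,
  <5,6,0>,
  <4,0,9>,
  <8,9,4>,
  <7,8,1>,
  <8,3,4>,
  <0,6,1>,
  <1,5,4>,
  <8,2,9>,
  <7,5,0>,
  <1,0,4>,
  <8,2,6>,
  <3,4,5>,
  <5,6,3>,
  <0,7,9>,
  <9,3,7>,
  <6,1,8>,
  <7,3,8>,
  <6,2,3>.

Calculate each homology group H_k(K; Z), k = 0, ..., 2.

H_0 = Z,  H_1 = Z ⊕ Z_2,  H_2 = 0.

Fix the vertex order 0 < 1 < 2 < 3 < 4 < 5 < 6 < 7 < 8 < 9 and write every simplex with vertices in increasing order. Then dim K = 2 and the simplices of K are:

  0-simplices (10): [0], [1], [2], [3], [4], [5], [6], [7], [8], [9]
  1-simplices (30): (30 of them)
  2-simplices (20): (20 of them)

giving chain groups C_0 ≅ Z^10, C_1 ≅ Z^30, C_2 ≅ Z^20.

∂_1: C_1 → C_0 is given by ∂[p,q] = [q] − [p].
The resulting 10×30 matrix has rank 9, and its Smith normal form has invariant factors (1,1,1,1,1,1,1,1,1).

The boundary map ∂_2: C_2 → C_1 maps a triangle to the signed sum of its edges. For instance
  ∂[1,4,5] = [4,5] − [1,5] + [1,4],
  ∂[0,1,4] = [1,4] − [0,4] + [0,1].
The resulting 30×20 matrix has rank 20, and its Smith normal form has invariant factors (1,1,1,1,1,1,1,1,1,1,1,1,1,1,1,1,1,1,1,2).

From H_k ≅ ker(∂_k) / im(∂_{k+1}) we obtain:

  H_0: rank C_0 − rank ∂_1 = 10 − 9 = 1, and the invariant factors of ∂_1 are all 1, so H_0 ≅ Z.
  H_1: rank ker ∂_1 − rank ∂_2 = (30 − 9) − 20 = 1, and ∂_2 has invariant factor 2 > 1, so H_1 ≅ Z ⊕ Z_2.
  H_2: rank ker ∂_2 − rank ∂_3 = (20 − 20) − 0 = 0, and there is no ∂_3, so H_2 ≅ 0.

(K is a triangulation of the Klein bottle.)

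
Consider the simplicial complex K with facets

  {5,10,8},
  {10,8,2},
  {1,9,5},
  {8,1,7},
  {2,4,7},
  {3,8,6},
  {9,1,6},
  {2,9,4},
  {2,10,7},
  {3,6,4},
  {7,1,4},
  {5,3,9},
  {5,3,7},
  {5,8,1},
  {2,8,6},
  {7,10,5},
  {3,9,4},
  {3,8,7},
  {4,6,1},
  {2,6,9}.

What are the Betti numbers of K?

b_0 = 1, b_1 = 1, b_2 = 0.

We work with the vertex ordering 1 < 2 < 3 < 4 < 5 < 6 < 7 < 8 < 9 < 10. The simplices of K, each written with vertices in increasing order, are:

  0-simplices (10): [1], [2], [3], [4], [5], [6], [7], [8], [9], [10]
  1-simplices (30): (30 of them)
  2-simplices (20): (20 of them)

Hence C_0 ≅ Z^10, C_1 ≅ Z^30, C_2 ≅ Z^20.

Boundary ∂_1: C_1 → C_0 is given by ∂[p,q] = [q] − [p]. For instance
  ∂[2,8] = [8] − [2].
This gives a 10×30 integer matrix of rank 9; reducing to Smith normal form yields diagonal entries (1,1,1,1,1,1,1,1,1).

The boundary map ∂_2: C_2 → C_1 acts by ∂[p,q,r] = [q,r] − [p,r] + [p,q]. For instance
  ∂[2,4,7] = [4,7] − [2,7] + [2,4],
  ∂[5,7,10] = [7,10] − [5,10] + [5,7].
The 30×20 boundary matrix has rank 20 and Smith normal form diag(1,1,1,1,1,1,1,1,1,1,1,1,1,1,1,1,1,1,1,2).

Reading off H_k = ker ∂_k / im ∂_{k+1}:

  H_0: rank C_0 − rank ∂_1 = 10 − 9 = 1, and the invariant factors of ∂_1 are all 1, so H_0 = Z.
  H_1: rank ker ∂_1 − rank ∂_2 = (30 − 9) − 20 = 1, and ∂_2 has invariant factor 2 > 1, so H_1 = Z ⊕ Z_2.
  H_2: rank ker ∂_2 − rank ∂_3 = (20 − 20) − 0 = 0, and there is no ∂_3, so H_2 = 0.

As a check, the Euler characteristic is 10 − 30 + 20 = 0, which agrees with 1 − 1 + 0 = 0.
(K is a triangulation of the Klein bottle.)

Hence the Betti numbers are b_0 = 1, b_1 = 1, b_2 = 0.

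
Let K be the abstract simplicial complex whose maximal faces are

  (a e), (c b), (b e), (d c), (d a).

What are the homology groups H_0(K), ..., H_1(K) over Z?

K has 5 vertices, 5 edges.
rank ∂_0 = 0, rank ∂_1 = 4 ⇒ b_0 = 5 − 0 − 4 = 1; all invariant factors of ∂_1 are 1 so no torsion. So H_0 = Z.
rank ∂_1 = 4, rank ∂_2 = 0 ⇒ b_1 = 5 − 4 − 0 = 1. So H_1 = Z.

H_0 = Z,  H_1 = Z.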